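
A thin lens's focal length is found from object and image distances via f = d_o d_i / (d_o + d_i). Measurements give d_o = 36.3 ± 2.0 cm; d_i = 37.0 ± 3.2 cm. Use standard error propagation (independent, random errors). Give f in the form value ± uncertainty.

18.3 ± 0.936 cm

∂f/∂d_o = (d_i/(d_o+d_i))² = 0.255;  ∂f/∂d_i = (d_o/(d_o+d_i))² = 0.245
δf = √((∂f/∂d_o · δd_o)² + (∂f/∂d_i · δd_i)²) = √(0.260 + 0.616) = 0.936 cm
f = 18.3 cm.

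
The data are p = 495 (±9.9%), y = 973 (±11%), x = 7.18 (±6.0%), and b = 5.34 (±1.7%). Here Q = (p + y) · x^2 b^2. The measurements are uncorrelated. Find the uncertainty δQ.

3.2e+05

Let u = p + y = 1470. δu = √(δp² + δy²) = √(2400 + 11500) = 118, so δu/u = 0.0802.
Q is then a monomial in u, x, b:
δQ/Q = √((δu/u)² + (2·δx/x)² + (2·δb/b)²) = √(0.00643 + 0.0144 + 0.00116) = 0.148
Q = 2.16e+06, so δQ = 0.148 × 2.16e+06 = 3.2e+05.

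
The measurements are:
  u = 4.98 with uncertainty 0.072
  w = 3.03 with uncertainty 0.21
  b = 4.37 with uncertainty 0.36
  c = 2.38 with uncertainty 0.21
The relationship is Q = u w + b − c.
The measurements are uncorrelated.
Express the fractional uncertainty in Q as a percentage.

Let p = u·w = 15.1. δp/p = √((1·δu/u)² + (1·δw/w)²) = √(0.000209 + 0.00480) = 0.0708, so δp = 1.07.
Q = p + b − c: δQ = √(δp² + δb² + δc²) = √(1.14 + 0.130 + 0.0441) = 1.15
Q = 17.1, so δQ/Q = 1.15/17.1 = 0.0671.

6.71%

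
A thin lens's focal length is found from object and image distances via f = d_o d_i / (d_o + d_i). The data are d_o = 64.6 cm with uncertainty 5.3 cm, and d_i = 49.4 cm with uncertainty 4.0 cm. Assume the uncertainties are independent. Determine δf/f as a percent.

∂f/∂d_o = (d_i/(d_o+d_i))² = 0.188;  ∂f/∂d_i = (d_o/(d_o+d_i))² = 0.321
δf = √((∂f/∂d_o · δd_o)² + (∂f/∂d_i · δd_i)²) = √(0.990 + 1.65) = 1.62 cm
f = 28.0 cm, so δf/f = 1.62/28.0 = 0.0580.

5.80%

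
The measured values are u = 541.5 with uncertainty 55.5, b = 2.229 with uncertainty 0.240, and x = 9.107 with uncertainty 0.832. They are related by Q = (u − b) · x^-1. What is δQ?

Let w = u − b = 539.3. δw = √(δu² + δb²) = √(3080 + 0.0576) = 55.5, so δw/w = 0.103.
Q is then a monomial in w, x:
δQ/Q = √((δw/w)² + (-1·δx/x)²) = √(0.0106 + 0.00835) = 0.138
Q = 59.21, so δQ = 0.138 × 59.21 = 8.15.

8.15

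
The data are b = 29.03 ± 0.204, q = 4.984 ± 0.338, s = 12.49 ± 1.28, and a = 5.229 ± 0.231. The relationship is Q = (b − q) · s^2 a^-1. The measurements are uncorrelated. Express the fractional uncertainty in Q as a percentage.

21.0%

Let u = b − q = 24.05. δu = √(δb² + δq²) = √(0.0416 + 0.114) = 0.395, so δu/u = 0.0164.
Q is then a monomial in u, s, a:
δQ/Q = √((δu/u)² + (2·δs/s)² + (-1·δa/a)²) = √(0.000270 + 0.0420 + 0.00195) = 0.210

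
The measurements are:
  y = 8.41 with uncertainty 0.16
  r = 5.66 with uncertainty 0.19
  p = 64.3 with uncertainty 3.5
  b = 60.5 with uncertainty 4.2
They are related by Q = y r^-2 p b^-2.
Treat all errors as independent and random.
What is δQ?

0.000759

Products/powers → add relative errors in quadrature, weighted by exponent:
  (1·δy/y)² = (1×0.0190)² = 0.000362;  (-2·δr/r)² = (-2×0.0336)² = 0.00451;  (1·δp/p)² = (1×0.0544)² = 0.00296;  (-2·δb/b)² = (-2×0.0694)² = 0.0193
δQ/Q = √(0.0271) = 0.165
Q = 0.00461, so δQ = 0.165 × 0.00461 = 0.000759.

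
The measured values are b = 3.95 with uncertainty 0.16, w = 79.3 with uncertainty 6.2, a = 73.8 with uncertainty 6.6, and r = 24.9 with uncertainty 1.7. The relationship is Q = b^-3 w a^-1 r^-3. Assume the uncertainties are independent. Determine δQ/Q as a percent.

26.6%

For a monomial Q ∝ b^-3, w, a^-1, r^-3, fractional errors add in quadrature:
  (-3·δb/b)² = (-3×0.0405)² = 0.0148;  (1·δw/w)² = (1×0.0782)² = 0.00611;  (-1·δa/a)² = (-1×0.0894)² = 0.00800;  (-3·δr/r)² = (-3×0.0683)² = 0.0420
δQ/Q = √(0.0708) = 0.266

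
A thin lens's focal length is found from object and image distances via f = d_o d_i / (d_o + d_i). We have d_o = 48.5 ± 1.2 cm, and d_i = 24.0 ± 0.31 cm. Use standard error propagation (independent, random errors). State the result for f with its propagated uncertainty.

∂f/∂d_o = (d_i/(d_o+d_i))² = 0.110;  ∂f/∂d_i = (d_o/(d_o+d_i))² = 0.448
δf = √((∂f/∂d_o · δd_o)² + (∂f/∂d_i · δd_i)²) = √(0.0173 + 0.0192) = 0.191 cm
f = 16.1 cm.

16.1 ± 0.191 cm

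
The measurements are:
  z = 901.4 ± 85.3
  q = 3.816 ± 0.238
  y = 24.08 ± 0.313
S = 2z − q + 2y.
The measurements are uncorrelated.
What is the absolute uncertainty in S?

171

Sums and differences: (δS)² = Σ (cᵢ δxᵢ)².
  (2·δz)² = 29100;  (δq)² = 0.0566;  (2·δy)² = 0.392
δS = √(29100) = 171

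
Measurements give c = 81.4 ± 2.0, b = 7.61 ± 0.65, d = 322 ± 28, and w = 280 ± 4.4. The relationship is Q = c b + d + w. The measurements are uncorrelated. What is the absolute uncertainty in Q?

Let p = c·b = 619. δp/p = √((1·δc/c)² + (1·δb/b)²) = √(0.000604 + 0.00730) = 0.0889, so δp = 55.1.
Q = p + d + w: δQ = √(δp² + δd² + δw²) = √(3030 + 784 + 19.4) = 61.9

61.9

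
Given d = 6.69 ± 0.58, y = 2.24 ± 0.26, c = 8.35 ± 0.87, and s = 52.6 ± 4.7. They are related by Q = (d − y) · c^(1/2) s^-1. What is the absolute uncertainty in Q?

0.0431

Let u = d − y = 4.45. δu = √(δd² + δy²) = √(0.336 + 0.0676) = 0.636, so δu/u = 0.143.
Q is then a monomial in u, c, s:
δQ/Q = √((δu/u)² + (½·δc/c)² + (-1·δs/s)²) = √(0.0204 + 0.00271 + 0.00798) = 0.176
Q = 0.244, so δQ = 0.176 × 0.244 = 0.0431.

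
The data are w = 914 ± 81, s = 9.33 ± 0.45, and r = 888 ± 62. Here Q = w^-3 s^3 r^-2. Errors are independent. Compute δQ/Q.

Each factor contributes (exponent × relative error)² to (δQ/Q)²:
  (-3·δw/w)² = (-3×0.0886)² = 0.0707;  (3·δs/s)² = (3×0.0482)² = 0.0209;  (-2·δr/r)² = (-2×0.0698)² = 0.0195
δQ/Q = √(0.111) = 0.333

0.333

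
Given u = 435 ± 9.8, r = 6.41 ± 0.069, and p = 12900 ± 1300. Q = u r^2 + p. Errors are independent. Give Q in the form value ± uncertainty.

30800 ± 1410

Let w = u·r^2 = 17900. δw/w = √((1·δu/u)² + (2·δr/r)²) = √(0.000508 + 0.000463) = 0.0312, so δw = 557.
Q = w + p: δQ = √(δw² + δp²) = √(3.1e+05 + 1.69e+06) = 1410
Q = 30800.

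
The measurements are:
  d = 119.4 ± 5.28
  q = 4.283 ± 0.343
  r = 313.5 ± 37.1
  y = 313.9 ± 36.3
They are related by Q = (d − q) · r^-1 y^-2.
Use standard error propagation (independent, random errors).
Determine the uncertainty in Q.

9.83e-07

Let u = d − q = 115.1. δu = √(δd² + δq²) = √(27.9 + 0.118) = 5.29, so δu/u = 0.0460.
Q is then a monomial in u, r, y:
δQ/Q = √((δu/u)² + (-1·δr/r)² + (-2·δy/y)²) = √(0.00211 + 0.0140 + 0.0535) = 0.264
Q = 3.727e-06, so δQ = 0.264 × 3.727e-06 = 9.83e-07.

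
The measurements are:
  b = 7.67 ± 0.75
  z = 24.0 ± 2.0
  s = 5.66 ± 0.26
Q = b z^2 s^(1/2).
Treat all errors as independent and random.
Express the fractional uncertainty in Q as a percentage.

For a monomial Q ∝ b, z^2, s^(1/2), fractional errors add in quadrature:
  (1·δb/b)² = (1×0.0978)² = 0.00956;  (2·δz/z)² = (2×0.0833)² = 0.0278;  (½·δs/s)² = (0.5×0.0459)² = 0.000528
δQ/Q = √(0.0379) = 0.195

19.5%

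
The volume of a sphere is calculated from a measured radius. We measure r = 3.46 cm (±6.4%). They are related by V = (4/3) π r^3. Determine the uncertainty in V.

Products/powers → add relative errors in quadrature, weighted by exponent:
  (3·δr/r)² = (3×0.0640)² = 0.0369
δV/V = √(0.0369) = 0.192
V = 174 cm^3, so δV = 0.192 × 174 = 33.3 cm^3.

33.3 cm^3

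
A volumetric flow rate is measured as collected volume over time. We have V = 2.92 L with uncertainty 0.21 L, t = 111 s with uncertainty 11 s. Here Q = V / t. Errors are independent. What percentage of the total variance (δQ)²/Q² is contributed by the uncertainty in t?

(δQ/Q)² = (1·δV/V)² + (-1·δt/t)²
  V term: (1×0.0719)² = 0.00517
  t term: (-1×0.0991)² = 0.00982
Total = 0.0150. Share from t = 0.00982/0.0150 = 0.655.

65.5%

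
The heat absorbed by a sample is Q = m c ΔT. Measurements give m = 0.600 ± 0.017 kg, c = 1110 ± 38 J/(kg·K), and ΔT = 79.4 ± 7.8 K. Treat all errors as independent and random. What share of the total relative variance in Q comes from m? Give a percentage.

(δQ/Q)² = (1·δm/m)² + (1·δc/c)² + (1·δΔT/ΔT)²
  m term: (1×0.0283)² = 0.000803
  c term: (1×0.0342)² = 0.00117
  ΔT term: (1×0.0982)² = 0.00965
Total = 0.0116. Share from m = 0.000803/0.0116 = 0.0691.

6.91%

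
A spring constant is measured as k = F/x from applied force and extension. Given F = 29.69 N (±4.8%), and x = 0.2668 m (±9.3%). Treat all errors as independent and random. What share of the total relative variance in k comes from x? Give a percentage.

79.0%

(δk/k)² = (1·δF/F)² + (-1·δx/x)²
  F term: (1×0.0480)² = 0.00230
  x term: (-1×0.0930)² = 0.00865
Total = 0.0110. Share from x = 0.00865/0.0110 = 0.790.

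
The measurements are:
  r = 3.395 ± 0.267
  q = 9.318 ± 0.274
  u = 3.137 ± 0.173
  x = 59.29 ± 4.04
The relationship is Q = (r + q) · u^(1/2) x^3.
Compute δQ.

Let w = r + q = 12.71. δw = √(δr² + δq²) = √(0.0713 + 0.0751) = 0.383, so δw/w = 0.0301.
Q is then a monomial in w, u, x:
δQ/Q = √((δw/w)² + (½·δu/u)² + (3·δx/x)²) = √(0.000906 + 0.000760 + 0.0418) = 0.208
Q = 4.693e+06, so δQ = 0.208 × 4.693e+06 = 9.78e+05.

9.78e+05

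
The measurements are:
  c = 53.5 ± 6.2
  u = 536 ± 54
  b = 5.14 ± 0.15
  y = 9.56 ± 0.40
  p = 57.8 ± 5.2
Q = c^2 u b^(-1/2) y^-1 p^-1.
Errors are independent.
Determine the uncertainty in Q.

333

Products/powers → add relative errors in quadrature, weighted by exponent:
  (2·δc/c)² = (2×0.116)² = 0.0537;  (1·δu/u)² = (1×0.101)² = 0.0101;  (−½·δb/b)² = (-0.5×0.0292)² = 0.000213;  (-1·δy/y)² = (-1×0.0418)² = 0.00175;  (-1·δp/p)² = (-1×0.0900)² = 0.00809
δQ/Q = √(0.0739) = 0.272
Q = 1220, so δQ = 0.272 × 1220 = 333.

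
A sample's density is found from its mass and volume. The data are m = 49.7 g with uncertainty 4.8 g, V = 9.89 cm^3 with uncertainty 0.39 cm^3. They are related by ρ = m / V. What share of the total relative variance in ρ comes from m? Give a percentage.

85.7%

(δρ/ρ)² = (1·δm/m)² + (-1·δV/V)²
  m term: (1×0.0966)² = 0.00933
  V term: (-1×0.0394)² = 0.00156
Total = 0.0109. Share from m = 0.00933/0.0109 = 0.857.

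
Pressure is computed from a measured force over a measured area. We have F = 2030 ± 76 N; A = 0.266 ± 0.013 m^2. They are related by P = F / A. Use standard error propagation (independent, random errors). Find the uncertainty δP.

Since P is a product/quotient, work with relative uncertainties:
  (1·δF/F)² = (1×0.0374)² = 0.00140;  (-1·δA/A)² = (-1×0.0489)² = 0.00239
δP/P = √(0.00379) = 0.0616
P = 7630 Pa, so δP = 0.0616 × 7630 = 470 Pa.

470 Pa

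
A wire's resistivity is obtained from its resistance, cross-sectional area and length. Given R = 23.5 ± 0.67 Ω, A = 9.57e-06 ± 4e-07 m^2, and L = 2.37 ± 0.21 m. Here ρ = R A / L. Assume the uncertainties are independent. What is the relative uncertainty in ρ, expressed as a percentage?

Relative error in a monomial: (δρ/ρ)² = Σ (nᵢ · δxᵢ/xᵢ)².
  (1·δR/R)² = (1×0.0285)² = 0.000813;  (1·δA/A)² = (1×0.0418)² = 0.00175;  (-1·δL/L)² = (-1×0.0886)² = 0.00785
δρ/ρ = √(0.0104) = 0.102

10.2%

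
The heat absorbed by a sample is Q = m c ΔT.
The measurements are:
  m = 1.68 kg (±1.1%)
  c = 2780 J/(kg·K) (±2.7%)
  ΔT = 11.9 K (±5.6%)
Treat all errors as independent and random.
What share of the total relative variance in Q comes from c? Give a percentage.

(δQ/Q)² = (1·δm/m)² + (1·δc/c)² + (1·δΔT/ΔT)²
  m term: (1×0.0110)² = 0.000121
  c term: (1×0.0270)² = 0.000729
  ΔT term: (1×0.0560)² = 0.00314
Total = 0.00399. Share from c = 0.000729/0.00399 = 0.183.

18.3%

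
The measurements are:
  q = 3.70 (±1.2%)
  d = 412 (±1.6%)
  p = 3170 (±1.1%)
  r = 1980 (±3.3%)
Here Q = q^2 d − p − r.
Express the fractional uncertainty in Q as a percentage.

Let w = q^2·d = 5640. δw/w = √((2·δq/q)² + (1·δd/d)²) = √(0.000576 + 0.000256) = 0.0288, so δw = 163.
Q = w − p − r: δQ = √(δw² + δp² + δr²) = √(26500 + 1220 + 4270) = 179
Q = 490, so δQ/Q = 179/490 = 0.365.

36.5%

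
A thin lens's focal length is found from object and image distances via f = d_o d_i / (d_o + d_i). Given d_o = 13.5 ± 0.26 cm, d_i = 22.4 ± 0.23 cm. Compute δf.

0.106 cm

∂f/∂d_o = (d_i/(d_o+d_i))² = 0.389;  ∂f/∂d_i = (d_o/(d_o+d_i))² = 0.141
δf = √((∂f/∂d_o · δd_o)² + (∂f/∂d_i · δd_i)²) = √(0.0102 + 0.00106) = 0.106 cm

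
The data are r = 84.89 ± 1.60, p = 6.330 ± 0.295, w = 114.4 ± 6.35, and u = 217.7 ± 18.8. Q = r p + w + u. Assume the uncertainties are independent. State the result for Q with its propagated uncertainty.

869.5 ± 33.5

Let h = r·p = 537.4. δh/h = √((1·δr/r)² + (1·δp/p)²) = √(0.000355 + 0.00217) = 0.0503, so δh = 27.0.
Q = h + w + u: δQ = √(δh² + δw² + δu²) = √(730 + 40.3 + 353) = 33.5
Q = 869.5.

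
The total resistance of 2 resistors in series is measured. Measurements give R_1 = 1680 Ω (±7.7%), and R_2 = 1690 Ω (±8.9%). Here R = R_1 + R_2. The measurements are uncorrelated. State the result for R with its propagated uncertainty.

Each term contributes (cᵢ δxᵢ)² to (δR)²:
  (δR_1)² = 16700;  (δR_2)² = 22600
δR = √(39400) = 198 Ω
R = 3370 Ω.

3370 ± 198 Ω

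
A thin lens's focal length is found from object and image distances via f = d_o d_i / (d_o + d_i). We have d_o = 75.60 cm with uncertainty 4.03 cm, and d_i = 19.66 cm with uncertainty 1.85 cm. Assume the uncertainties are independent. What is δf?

∂f/∂d_o = (d_i/(d_o+d_i))² = 0.0426;  ∂f/∂d_i = (d_o/(d_o+d_i))² = 0.630
δf = √((∂f/∂d_o · δd_o)² + (∂f/∂d_i · δd_i)²) = √(0.0295 + 1.36) = 1.18 cm

1.18 cm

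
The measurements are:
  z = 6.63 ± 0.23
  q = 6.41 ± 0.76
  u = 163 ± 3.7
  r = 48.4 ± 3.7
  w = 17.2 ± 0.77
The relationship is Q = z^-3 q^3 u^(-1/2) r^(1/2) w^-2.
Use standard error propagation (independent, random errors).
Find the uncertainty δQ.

0.000638

Q is a product of powers, so relative uncertainties combine in quadrature:
  (-3·δz/z)² = (-3×0.0347)² = 0.0108;  (3·δq/q)² = (3×0.119)² = 0.127;  (−½·δu/u)² = (-0.5×0.0227)² = 0.000129;  (½·δr/r)² = (0.5×0.0764)² = 0.00146;  (-2·δw/w)² = (-2×0.0448)² = 0.00802
δQ/Q = √(0.147) = 0.383
Q = 0.00166, so δQ = 0.383 × 0.00166 = 0.000638.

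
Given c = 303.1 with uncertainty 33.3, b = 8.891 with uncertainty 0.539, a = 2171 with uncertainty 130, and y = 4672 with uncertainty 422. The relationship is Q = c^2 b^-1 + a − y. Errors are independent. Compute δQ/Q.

0.306

Let p = c^2·b^-1 = 10330. δp/p = √((2·δc/c)² + (-1·δb/b)²) = √(0.0483 + 0.00368) = 0.228, so δp = 2360.
Q = p + a − y: δQ = √(δp² + δa² + δy²) = √(5.55e+06 + 16900 + 1.78e+05) = 2400
Q = 7832, so δQ/Q = 2400/7832 = 0.306.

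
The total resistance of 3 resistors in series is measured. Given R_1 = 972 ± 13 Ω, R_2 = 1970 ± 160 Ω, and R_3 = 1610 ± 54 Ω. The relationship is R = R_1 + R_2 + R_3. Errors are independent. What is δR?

169 Ω

Absolute uncertainties add in quadrature for a linear combination:
  (δR_1)² = 169;  (δR_2)² = 25600;  (δR_3)² = 2920
δR = √(28700) = 169 Ω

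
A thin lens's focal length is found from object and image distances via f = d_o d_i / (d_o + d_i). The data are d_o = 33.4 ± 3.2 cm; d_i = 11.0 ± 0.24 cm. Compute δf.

0.239 cm

∂f/∂d_o = (d_i/(d_o+d_i))² = 0.0614;  ∂f/∂d_i = (d_o/(d_o+d_i))² = 0.566
δf = √((∂f/∂d_o · δd_o)² + (∂f/∂d_i · δd_i)²) = √(0.0386 + 0.0184) = 0.239 cm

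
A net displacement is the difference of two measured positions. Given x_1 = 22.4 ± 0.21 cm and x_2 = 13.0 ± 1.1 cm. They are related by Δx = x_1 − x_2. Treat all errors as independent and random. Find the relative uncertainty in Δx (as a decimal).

For a sum/difference, combine absolute errors in quadrature:
  (δx_1)² = 0.0441;  (δx_2)² = 1.21
δΔx = √(1.25) = 1.12 cm
Δx = 9.40 cm, so δΔx/Δx = 1.12/9.40 = 0.119.

0.119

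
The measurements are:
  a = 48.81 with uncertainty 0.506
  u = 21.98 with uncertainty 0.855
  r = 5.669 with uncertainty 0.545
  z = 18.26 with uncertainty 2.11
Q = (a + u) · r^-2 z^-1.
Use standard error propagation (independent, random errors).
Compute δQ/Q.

0.225

Let w = a + u = 70.79. δw = √(δa² + δu²) = √(0.256 + 0.731) = 0.994, so δw/w = 0.0140.
Q is then a monomial in w, r, z:
δQ/Q = √((δw/w)² + (-2·δr/r)² + (-1·δz/z)²) = √(0.000197 + 0.0370 + 0.0134) = 0.225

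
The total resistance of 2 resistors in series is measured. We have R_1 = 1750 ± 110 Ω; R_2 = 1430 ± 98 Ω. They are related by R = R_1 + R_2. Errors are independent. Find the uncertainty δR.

147 Ω

Sums and differences: (δR)² = Σ (cᵢ δxᵢ)².
  (δR_1)² = 12100;  (δR_2)² = 9600
δR = √(21700) = 147 Ω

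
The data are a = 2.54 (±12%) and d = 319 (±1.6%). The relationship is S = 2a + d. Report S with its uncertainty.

324 ± 5.14

Each term contributes (cᵢ δxᵢ)² to (δS)²:
  (2·δa)² = 0.372;  (δd)² = 26.1
δS = √(26.4) = 5.14
S = 324.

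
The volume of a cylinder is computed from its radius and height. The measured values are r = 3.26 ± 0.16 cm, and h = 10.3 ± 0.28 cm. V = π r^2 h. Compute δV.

Relative error in a monomial: (δV/V)² = Σ (nᵢ · δxᵢ/xᵢ)².
  (2·δr/r)² = (2×0.0491)² = 0.00964;  (1·δh/h)² = (1×0.0272)² = 0.000739
δV/V = √(0.0104) = 0.102
V = 344 cm^3, so δV = 0.102 × 344 = 35.0 cm^3.

35.0 cm^3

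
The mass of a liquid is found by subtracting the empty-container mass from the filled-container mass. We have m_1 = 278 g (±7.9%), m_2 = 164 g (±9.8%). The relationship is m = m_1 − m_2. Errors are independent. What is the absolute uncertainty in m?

m is a linear combination, so absolute uncertainties add in quadrature:
  (δm_1)² = 482;  (δm_2)² = 258
δm = √(741) = 27.2 g

27.2 g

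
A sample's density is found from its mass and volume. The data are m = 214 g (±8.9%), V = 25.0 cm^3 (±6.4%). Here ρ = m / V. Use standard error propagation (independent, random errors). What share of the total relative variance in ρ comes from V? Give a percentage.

(δρ/ρ)² = (1·δm/m)² + (-1·δV/V)²
  m term: (1×0.0890)² = 0.00792
  V term: (-1×0.0640)² = 0.00410
Total = 0.0120. Share from V = 0.00410/0.0120 = 0.341.

34.1%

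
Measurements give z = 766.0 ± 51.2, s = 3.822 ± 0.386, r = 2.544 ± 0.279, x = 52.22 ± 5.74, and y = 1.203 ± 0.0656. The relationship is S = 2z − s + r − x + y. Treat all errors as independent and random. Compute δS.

103

Sums and differences: (δS)² = Σ (cᵢ δxᵢ)².
  (2·δz)² = 10500;  (δs)² = 0.149;  (δr)² = 0.0778;  (δx)² = 32.9;  (δy)² = 0.00430
δS = √(10500) = 103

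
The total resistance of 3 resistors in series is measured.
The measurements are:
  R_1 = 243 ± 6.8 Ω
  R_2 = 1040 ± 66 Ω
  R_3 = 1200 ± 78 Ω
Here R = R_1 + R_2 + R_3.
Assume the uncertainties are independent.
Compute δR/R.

Absolute uncertainties add in quadrature for a linear combination:
  (δR_1)² = 46.2;  (δR_2)² = 4360;  (δR_3)² = 6080
δR = √(10500) = 102 Ω
R = 2480 Ω, so δR/R = 102/2480 = 0.0412.

0.0412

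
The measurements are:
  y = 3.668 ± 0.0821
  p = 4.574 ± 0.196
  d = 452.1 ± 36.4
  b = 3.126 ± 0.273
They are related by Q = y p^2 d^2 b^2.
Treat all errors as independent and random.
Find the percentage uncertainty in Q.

For a monomial Q ∝ y, p^2, d^2, b^2, fractional errors add in quadrature:
  (1·δy/y)² = (1×0.0224)² = 0.000501;  (2·δp/p)² = (2×0.0429)² = 0.00734;  (2·δd/d)² = (2×0.0805)² = 0.0259;  (2·δb/b)² = (2×0.0873)² = 0.0305
δQ/Q = √(0.0643) = 0.254

25.4%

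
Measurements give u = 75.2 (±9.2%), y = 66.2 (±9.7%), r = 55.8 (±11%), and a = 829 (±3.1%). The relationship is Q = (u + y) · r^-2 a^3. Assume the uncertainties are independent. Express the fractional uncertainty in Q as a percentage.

Let w = u + y = 141. δw = √(δu² + δy²) = √(47.9 + 41.2) = 9.44, so δw/w = 0.0668.
Q is then a monomial in w, r, a:
δQ/Q = √((δw/w)² + (-2·δr/r)² + (3·δa/a)²) = √(0.00446 + 0.0484 + 0.00865) = 0.248

24.8%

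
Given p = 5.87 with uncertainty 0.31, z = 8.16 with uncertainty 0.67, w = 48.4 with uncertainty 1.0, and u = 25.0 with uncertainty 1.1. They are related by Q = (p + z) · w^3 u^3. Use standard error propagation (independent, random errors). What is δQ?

3.85e+09

Let h = p + z = 14.0. δh = √(δp² + δz²) = √(0.0961 + 0.449) = 0.738, so δh/h = 0.0526.
Q is then a monomial in h, w, u:
δQ/Q = √((δh/h)² + (3·δw/w)² + (3·δu/u)²) = √(0.00277 + 0.00384 + 0.0174) = 0.155
Q = 2.49e+10, so δQ = 0.155 × 2.49e+10 = 3.85e+09.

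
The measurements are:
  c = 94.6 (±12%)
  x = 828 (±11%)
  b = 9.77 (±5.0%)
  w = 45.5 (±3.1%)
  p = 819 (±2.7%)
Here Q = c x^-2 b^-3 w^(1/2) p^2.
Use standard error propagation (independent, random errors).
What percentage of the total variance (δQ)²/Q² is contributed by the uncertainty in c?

(δQ/Q)² = (1·δc/c)² + (-2·δx/x)² + (-3·δb/b)² + (½·δw/w)² + (2·δp/p)²
  c term: (1×0.120)² = 0.0144
  x term: (-2×0.110)² = 0.0484
  b term: (-3×0.0500)² = 0.0225
  w term: (0.5×0.0310)² = 0.000240
  p term: (2×0.0270)² = 0.00292
Total = 0.0885. Share from c = 0.0144/0.0885 = 0.163.

16.3%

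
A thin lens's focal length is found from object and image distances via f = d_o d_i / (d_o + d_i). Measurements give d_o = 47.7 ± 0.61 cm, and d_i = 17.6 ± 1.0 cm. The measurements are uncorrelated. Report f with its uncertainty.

12.9 ± 0.535 cm

∂f/∂d_o = (d_i/(d_o+d_i))² = 0.0726;  ∂f/∂d_i = (d_o/(d_o+d_i))² = 0.534
δf = √((∂f/∂d_o · δd_o)² + (∂f/∂d_i · δd_i)²) = √(0.00196 + 0.285) = 0.535 cm
f = 12.9 cm.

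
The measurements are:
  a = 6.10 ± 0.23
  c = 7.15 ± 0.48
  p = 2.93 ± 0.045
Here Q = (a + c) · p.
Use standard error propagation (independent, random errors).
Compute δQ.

1.67

Let u = a + c = 13.2. δu = √(δa² + δc²) = √(0.0529 + 0.230) = 0.532, so δu/u = 0.0402.
Q is then a monomial in u, p:
δQ/Q = √((δu/u)² + (1·δp/p)²) = √(0.00161 + 0.000236) = 0.0430
Q = 38.8, so δQ = 0.0430 × 38.8 = 1.67.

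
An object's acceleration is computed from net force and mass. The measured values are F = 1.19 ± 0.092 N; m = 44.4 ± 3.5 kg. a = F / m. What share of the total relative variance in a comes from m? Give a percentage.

51.0%

(δa/a)² = (1·δF/F)² + (-1·δm/m)²
  F term: (1×0.0773)² = 0.00598
  m term: (-1×0.0788)² = 0.00621
Total = 0.0122. Share from m = 0.00621/0.0122 = 0.510.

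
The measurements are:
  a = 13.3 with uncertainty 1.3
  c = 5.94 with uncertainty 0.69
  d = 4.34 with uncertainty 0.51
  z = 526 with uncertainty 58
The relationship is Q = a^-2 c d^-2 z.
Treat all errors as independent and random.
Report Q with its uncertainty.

For a monomial Q ∝ a^-2, c, d^-2, z, fractional errors add in quadrature:
  (-2·δa/a)² = (-2×0.0977)² = 0.0382;  (1·δc/c)² = (1×0.116)² = 0.0135;  (-2·δd/d)² = (-2×0.118)² = 0.0552;  (1·δz/z)² = (1×0.110)² = 0.0122
δQ/Q = √(0.119) = 0.345
Q = 0.938, so δQ = 0.345 × 0.938 = 0.324.

0.938 ± 0.324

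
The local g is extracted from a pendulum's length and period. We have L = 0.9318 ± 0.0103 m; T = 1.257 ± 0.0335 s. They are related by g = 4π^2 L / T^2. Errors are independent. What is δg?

1.27 m/s^2

Relative error in a monomial: (δg/g)² = Σ (nᵢ · δxᵢ/xᵢ)².
  (1·δL/L)² = (1×0.0111)² = 0.000122;  (-2·δT/T)² = (-2×0.0267)² = 0.00284
δg/g = √(0.00296) = 0.0544
g = 23.28 m/s^2, so δg = 0.0544 × 23.28 = 1.27 m/s^2.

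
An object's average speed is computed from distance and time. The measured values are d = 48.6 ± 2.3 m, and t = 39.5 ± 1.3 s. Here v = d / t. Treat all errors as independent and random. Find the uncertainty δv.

0.0709 m/s

Relative error in a monomial: (δv/v)² = Σ (nᵢ · δxᵢ/xᵢ)².
  (1·δd/d)² = (1×0.0473)² = 0.00224;  (-1·δt/t)² = (-1×0.0329)² = 0.00108
δv/v = √(0.00332) = 0.0576
v = 1.23 m/s, so δv = 0.0576 × 1.23 = 0.0709 m/s.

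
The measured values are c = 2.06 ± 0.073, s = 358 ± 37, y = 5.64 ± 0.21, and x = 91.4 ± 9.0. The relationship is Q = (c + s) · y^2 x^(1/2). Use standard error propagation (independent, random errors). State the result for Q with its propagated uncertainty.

(1.09 ± 0.149) × 10^5

Let u = c + s = 360. δu = √(δc² + δs²) = √(0.00533 + 1370) = 37.0, so δu/u = 0.103.
Q is then a monomial in u, y, x:
δQ/Q = √((δu/u)² + (2·δy/y)² + (½·δx/x)²) = √(0.0106 + 0.00555 + 0.00242) = 0.136
Q = 1.09e+05, so δQ = 0.136 × 1.09e+05 = 14900.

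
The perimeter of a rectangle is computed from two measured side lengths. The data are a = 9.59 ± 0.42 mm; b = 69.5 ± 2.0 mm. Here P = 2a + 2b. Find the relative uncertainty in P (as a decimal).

0.0258

P is a linear combination, so absolute uncertainties add in quadrature:
  (2·δa)² = 0.706;  (2·δb)² = 16.0
δP = √(16.7) = 4.09 mm
P = 158 mm, so δP/P = 4.09/158 = 0.0258.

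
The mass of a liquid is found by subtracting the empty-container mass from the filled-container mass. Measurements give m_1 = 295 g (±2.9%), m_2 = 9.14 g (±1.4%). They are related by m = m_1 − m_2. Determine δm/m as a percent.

m is a linear combination, so absolute uncertainties add in quadrature:
  (δm_1)² = 73.2;  (δm_2)² = 0.0164
δm = √(73.2) = 8.56 g
m = 286 g, so δm/m = 8.56/286 = 0.0299.

2.99%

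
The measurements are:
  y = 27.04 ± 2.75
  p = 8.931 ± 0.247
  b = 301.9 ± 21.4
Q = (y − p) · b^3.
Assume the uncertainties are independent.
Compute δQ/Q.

Let u = y − p = 18.11. δu = √(δy² + δp²) = √(7.56 + 0.0610) = 2.76, so δu/u = 0.152.
Q is then a monomial in u, b:
δQ/Q = √((δu/u)² + (3·δb/b)²) = √(0.0232 + 0.0452) = 0.262

0.262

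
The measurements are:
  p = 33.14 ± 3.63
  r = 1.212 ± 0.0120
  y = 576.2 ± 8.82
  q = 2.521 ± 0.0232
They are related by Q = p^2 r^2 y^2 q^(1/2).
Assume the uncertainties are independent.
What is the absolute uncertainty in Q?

Each factor contributes (exponent × relative error)² to (δQ/Q)²:
  (2·δp/p)² = (2×0.110)² = 0.0480;  (2·δr/r)² = (2×0.00990)² = 0.000392;  (2·δy/y)² = (2×0.0153)² = 0.000937;  (½·δq/q)² = (0.5×0.00920)² = 2.12e-05
δQ/Q = √(0.0493) = 0.222
Q = 8.504e+08, so δQ = 0.222 × 8.504e+08 = 1.89e+08.

1.89e+08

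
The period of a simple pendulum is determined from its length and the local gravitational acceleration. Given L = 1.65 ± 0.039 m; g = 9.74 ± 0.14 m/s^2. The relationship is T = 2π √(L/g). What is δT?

T is a product of powers, so relative uncertainties combine in quadrature:
  (½·δL/L)² = (0.5×0.0236)² = 0.000140;  (−½·δg/g)² = (-0.5×0.0144)² = 5.17e-05
δT/T = √(0.000191) = 0.0138
T = 2.59 s, so δT = 0.0138 × 2.59 = 0.0358 s.

0.0358 s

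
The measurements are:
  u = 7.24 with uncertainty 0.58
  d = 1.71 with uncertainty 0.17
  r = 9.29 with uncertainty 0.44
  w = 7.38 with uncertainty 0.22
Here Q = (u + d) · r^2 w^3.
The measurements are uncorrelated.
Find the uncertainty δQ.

45600

Let h = u + d = 8.95. δh = √(δu² + δd²) = √(0.336 + 0.0289) = 0.604, so δh/h = 0.0675.
Q is then a monomial in h, r, w:
δQ/Q = √((δh/h)² + (2·δr/r)² + (3·δw/w)²) = √(0.00456 + 0.00897 + 0.00800) = 0.147
Q = 3.1e+05, so δQ = 0.147 × 3.1e+05 = 45600.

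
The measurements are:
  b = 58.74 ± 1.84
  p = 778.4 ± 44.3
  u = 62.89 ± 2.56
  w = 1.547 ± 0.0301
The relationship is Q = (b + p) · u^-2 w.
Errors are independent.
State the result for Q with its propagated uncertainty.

Let h = b + p = 837.1. δh = √(δb² + δp²) = √(3.39 + 1960) = 44.3, so δh/h = 0.0530.
Q is then a monomial in h, u, w:
δQ/Q = √((δh/h)² + (-2·δu/u)² + (1·δw/w)²) = √(0.00281 + 0.00663 + 0.000379) = 0.0991
Q = 0.3274, so δQ = 0.0991 × 0.3274 = 0.0324.

0.3274 ± 0.0324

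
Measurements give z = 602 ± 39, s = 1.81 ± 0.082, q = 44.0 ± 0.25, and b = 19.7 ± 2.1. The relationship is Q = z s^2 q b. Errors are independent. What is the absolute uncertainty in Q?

Since Q is a product/quotient, work with relative uncertainties:
  (1·δz/z)² = (1×0.0648)² = 0.00420;  (2·δs/s)² = (2×0.0453)² = 0.00821;  (1·δq/q)² = (1×0.00568)² = 3.23e-05;  (1·δb/b)² = (1×0.107)² = 0.0114
δQ/Q = √(0.0238) = 0.154
Q = 1.71e+06, so δQ = 0.154 × 1.71e+06 = 2.64e+05.

2.64e+05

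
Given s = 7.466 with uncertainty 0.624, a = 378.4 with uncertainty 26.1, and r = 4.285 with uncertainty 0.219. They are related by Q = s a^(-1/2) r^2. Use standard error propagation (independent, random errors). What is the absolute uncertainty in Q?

0.962

Each factor contributes (exponent × relative error)² to (δQ/Q)²:
  (1·δs/s)² = (1×0.0836)² = 0.00699;  (−½·δa/a)² = (-0.5×0.0690)² = 0.00119;  (2·δr/r)² = (2×0.0511)² = 0.0104
δQ/Q = √(0.0186) = 0.136
Q = 7.047, so δQ = 0.136 × 7.047 = 0.962.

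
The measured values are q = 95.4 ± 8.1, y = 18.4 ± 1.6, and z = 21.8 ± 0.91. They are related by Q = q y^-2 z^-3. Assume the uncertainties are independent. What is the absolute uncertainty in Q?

6.27e-06

Relative error in a monomial: (δQ/Q)² = Σ (nᵢ · δxᵢ/xᵢ)².
  (1·δq/q)² = (1×0.0849)² = 0.00721;  (-2·δy/y)² = (-2×0.0870)² = 0.0302;  (-3·δz/z)² = (-3×0.0417)² = 0.0157
δQ/Q = √(0.0531) = 0.231
Q = 2.72e-05, so δQ = 0.231 × 2.72e-05 = 6.27e-06.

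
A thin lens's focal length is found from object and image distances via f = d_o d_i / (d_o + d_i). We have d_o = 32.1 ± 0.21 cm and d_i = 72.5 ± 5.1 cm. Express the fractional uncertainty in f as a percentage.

2.21%

∂f/∂d_o = (d_i/(d_o+d_i))² = 0.480;  ∂f/∂d_i = (d_o/(d_o+d_i))² = 0.0942
δf = √((∂f/∂d_o · δd_o)² + (∂f/∂d_i · δd_i)²) = √(0.0102 + 0.231) = 0.491 cm
f = 22.2 cm, so δf/f = 0.491/22.2 = 0.0221.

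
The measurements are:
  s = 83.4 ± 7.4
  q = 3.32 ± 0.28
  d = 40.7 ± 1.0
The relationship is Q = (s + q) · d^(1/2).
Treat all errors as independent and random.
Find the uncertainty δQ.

47.7

Let u = s + q = 86.7. δu = √(δs² + δq²) = √(54.8 + 0.0784) = 7.41, so δu/u = 0.0854.
Q is then a monomial in u, d:
δQ/Q = √((δu/u)² + (½·δd/d)²) = √(0.00729 + 0.000151) = 0.0863
Q = 553, so δQ = 0.0863 × 553 = 47.7.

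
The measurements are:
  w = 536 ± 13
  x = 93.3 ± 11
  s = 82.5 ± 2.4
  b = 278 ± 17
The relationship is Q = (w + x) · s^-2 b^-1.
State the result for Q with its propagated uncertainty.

(3.33 ± 0.295) × 10^-4

Let u = w + x = 629. δu = √(δw² + δx²) = √(169 + 121) = 17.0, so δu/u = 0.0271.
Q is then a monomial in u, s, b:
δQ/Q = √((δu/u)² + (-2·δs/s)² + (-1·δb/b)²) = √(0.000732 + 0.00339 + 0.00374) = 0.0886
Q = 0.000333, so δQ = 0.0886 × 0.000333 = 2.95e-05.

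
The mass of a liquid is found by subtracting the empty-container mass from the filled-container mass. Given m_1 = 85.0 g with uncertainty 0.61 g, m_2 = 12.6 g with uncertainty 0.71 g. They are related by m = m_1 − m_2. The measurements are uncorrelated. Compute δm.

0.936 g

Sums and differences: (δm)² = Σ (cᵢ δxᵢ)².
  (δm_1)² = 0.372;  (δm_2)² = 0.504
δm = √(0.876) = 0.936 g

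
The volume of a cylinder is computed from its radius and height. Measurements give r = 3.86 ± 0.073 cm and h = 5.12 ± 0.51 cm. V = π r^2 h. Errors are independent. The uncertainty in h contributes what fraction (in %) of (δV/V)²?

87.4%

(δV/V)² = (2·δr/r)² + (1·δh/h)²
  r term: (2×0.0189)² = 0.00143
  h term: (1×0.0996)² = 0.00992
Total = 0.0114. Share from h = 0.00992/0.0114 = 0.874.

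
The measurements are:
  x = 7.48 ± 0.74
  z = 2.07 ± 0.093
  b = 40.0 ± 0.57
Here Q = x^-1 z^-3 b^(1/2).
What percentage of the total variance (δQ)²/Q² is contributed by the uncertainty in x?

(δQ/Q)² = (-1·δx/x)² + (-3·δz/z)² + (½·δb/b)²
  x term: (-1×0.0989)² = 0.00979
  z term: (-3×0.0449)² = 0.0182
  b term: (0.5×0.0142)² = 5.08e-05
Total = 0.0280. Share from x = 0.00979/0.0280 = 0.349.

34.9%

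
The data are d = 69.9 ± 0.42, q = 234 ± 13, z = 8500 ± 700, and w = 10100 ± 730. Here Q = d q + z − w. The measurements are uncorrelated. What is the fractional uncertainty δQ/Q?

0.0924

Let p = d·q = 16400. δp/p = √((1·δd/d)² + (1·δq/q)²) = √(3.61e-05 + 0.00309) = 0.0559, so δp = 914.
Q = p + z − w: δQ = √(δp² + δz² + δw²) = √(8.35e+05 + 4.9e+05 + 5.33e+05) = 1360
Q = 14800, so δQ/Q = 1360/14800 = 0.0924.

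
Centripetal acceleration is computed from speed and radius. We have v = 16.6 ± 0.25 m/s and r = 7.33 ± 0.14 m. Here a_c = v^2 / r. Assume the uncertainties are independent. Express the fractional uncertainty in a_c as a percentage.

3.57%

Each factor contributes (exponent × relative error)² to (δa_c/a_c)²:
  (2·δv/v)² = (2×0.0151)² = 0.000907;  (-1·δr/r)² = (-1×0.0191)² = 0.000365
δa_c/a_c = √(0.00127) = 0.0357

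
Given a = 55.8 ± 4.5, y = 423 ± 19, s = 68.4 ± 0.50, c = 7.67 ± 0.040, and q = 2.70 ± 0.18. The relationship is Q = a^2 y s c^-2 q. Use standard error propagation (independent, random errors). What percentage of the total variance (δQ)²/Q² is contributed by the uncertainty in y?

(δQ/Q)² = (2·δa/a)² + (1·δy/y)² + (1·δs/s)² + (-2·δc/c)² + (1·δq/q)²
  a term: (2×0.0806)² = 0.0260
  y term: (1×0.0449)² = 0.00202
  s term: (1×0.00731)² = 5.34e-05
  c term: (-2×0.00522)² = 0.000109
  q term: (1×0.0667)² = 0.00444
Total = 0.0326. Share from y = 0.00202/0.0326 = 0.0618.

6.18%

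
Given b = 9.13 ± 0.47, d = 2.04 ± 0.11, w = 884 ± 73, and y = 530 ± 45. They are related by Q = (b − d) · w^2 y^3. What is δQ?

Let u = b − d = 7.09. δu = √(δb² + δd²) = √(0.221 + 0.0121) = 0.483, so δu/u = 0.0681.
Q is then a monomial in u, w, y:
δQ/Q = √((δu/u)² + (2·δw/w)² + (3·δy/y)²) = √(0.00464 + 0.0273 + 0.0649) = 0.311
Q = 8.25e+14, so δQ = 0.311 × 8.25e+14 = 2.57e+14.

2.57e+14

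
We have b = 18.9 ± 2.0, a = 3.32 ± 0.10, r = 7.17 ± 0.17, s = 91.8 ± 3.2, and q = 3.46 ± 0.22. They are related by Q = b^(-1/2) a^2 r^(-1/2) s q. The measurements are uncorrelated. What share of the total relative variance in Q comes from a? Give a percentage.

30.7%

(δQ/Q)² = (−½·δb/b)² + (2·δa/a)² + (−½·δr/r)² + (1·δs/s)² + (1·δq/q)²
  b term: (-0.5×0.106)² = 0.00280
  a term: (2×0.0301)² = 0.00363
  r term: (-0.5×0.0237)² = 0.000141
  s term: (1×0.0349)² = 0.00122
  q term: (1×0.0636)² = 0.00404
Total = 0.0118. Share from a = 0.00363/0.0118 = 0.307.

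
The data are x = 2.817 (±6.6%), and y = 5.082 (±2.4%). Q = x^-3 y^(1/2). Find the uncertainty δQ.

0.0200

Q is a product of powers, so relative uncertainties combine in quadrature:
  (-3·δx/x)² = (-3×0.0660)² = 0.0392;  (½·δy/y)² = (0.5×0.0240)² = 0.000144
δQ/Q = √(0.0393) = 0.198
Q = 0.1008, so δQ = 0.198 × 0.1008 = 0.0200.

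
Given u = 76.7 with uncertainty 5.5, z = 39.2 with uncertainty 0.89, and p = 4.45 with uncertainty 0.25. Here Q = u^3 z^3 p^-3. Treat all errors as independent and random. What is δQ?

8.69e+07

Products/powers → add relative errors in quadrature, weighted by exponent:
  (3·δu/u)² = (3×0.0717)² = 0.0463;  (3·δz/z)² = (3×0.0227)² = 0.00464;  (-3·δp/p)² = (-3×0.0562)² = 0.0284
δQ/Q = √(0.0793) = 0.282
Q = 3.08e+08, so δQ = 0.282 × 3.08e+08 = 8.69e+07.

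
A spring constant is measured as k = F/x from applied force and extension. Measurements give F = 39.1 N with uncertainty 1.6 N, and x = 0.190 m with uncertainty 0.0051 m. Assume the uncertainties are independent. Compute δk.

Relative error in a monomial: (δk/k)² = Σ (nᵢ · δxᵢ/xᵢ)².
  (1·δF/F)² = (1×0.0409)² = 0.00167;  (-1·δx/x)² = (-1×0.0268)² = 0.000720
δk/k = √(0.00240) = 0.0489
k = 206 N/m, so δk = 0.0489 × 206 = 10.1 N/m.

10.1 N/m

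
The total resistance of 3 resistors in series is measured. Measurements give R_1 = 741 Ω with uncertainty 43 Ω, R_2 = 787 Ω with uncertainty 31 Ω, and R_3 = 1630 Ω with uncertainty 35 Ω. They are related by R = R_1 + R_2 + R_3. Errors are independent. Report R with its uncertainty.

3160 ± 63.5 Ω

R is a linear combination, so absolute uncertainties add in quadrature:
  (δR_1)² = 1850;  (δR_2)² = 961;  (δR_3)² = 1220
δR = √(4040) = 63.5 Ω
R = 3160 Ω.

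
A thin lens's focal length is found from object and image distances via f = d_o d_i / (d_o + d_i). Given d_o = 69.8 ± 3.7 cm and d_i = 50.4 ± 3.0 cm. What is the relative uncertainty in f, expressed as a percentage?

4.11%

∂f/∂d_o = (d_i/(d_o+d_i))² = 0.176;  ∂f/∂d_i = (d_o/(d_o+d_i))² = 0.337
δf = √((∂f/∂d_o · δd_o)² + (∂f/∂d_i · δd_i)²) = √(0.423 + 1.02) = 1.20 cm
f = 29.3 cm, so δf/f = 1.20/29.3 = 0.0411.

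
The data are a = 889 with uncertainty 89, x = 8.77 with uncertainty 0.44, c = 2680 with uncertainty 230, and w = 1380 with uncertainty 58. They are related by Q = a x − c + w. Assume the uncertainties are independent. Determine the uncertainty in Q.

Let p = a·x = 7800. δp/p = √((1·δa/a)² + (1·δx/x)²) = √(0.0100 + 0.00252) = 0.112, so δp = 873.
Q = p − c + w: δQ = √(δp² + δc² + δw²) = √(7.62e+05 + 52900 + 3360) = 905

905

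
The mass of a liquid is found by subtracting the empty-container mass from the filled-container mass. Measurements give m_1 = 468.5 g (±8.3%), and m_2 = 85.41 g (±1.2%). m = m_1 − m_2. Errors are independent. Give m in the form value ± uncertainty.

383.1 ± 38.9 g

Each term contributes (cᵢ δxᵢ)² to (δm)²:
  (δm_1)² = 1510;  (δm_2)² = 1.05
δm = √(1510) = 38.9 g
m = 383.1 g.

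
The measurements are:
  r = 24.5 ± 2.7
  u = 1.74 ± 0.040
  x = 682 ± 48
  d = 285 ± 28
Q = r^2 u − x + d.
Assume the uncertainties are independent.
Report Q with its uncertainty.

Let p = r^2·u = 1040. δp/p = √((2·δr/r)² + (1·δu/u)²) = √(0.0486 + 0.000528) = 0.222, so δp = 231.
Q = p − x + d: δQ = √(δp² + δx² + δd²) = √(53600 + 2300 + 784) = 238
Q = 647.

647 ± 238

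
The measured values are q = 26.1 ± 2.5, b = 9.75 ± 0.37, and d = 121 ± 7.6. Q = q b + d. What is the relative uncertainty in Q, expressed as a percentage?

Let p = q·b = 254. δp/p = √((1·δq/q)² + (1·δb/b)²) = √(0.00917 + 0.00144) = 0.103, so δp = 26.2.
Q = p + d: δQ = √(δp² + δd²) = √(687 + 57.8) = 27.3
Q = 375, so δQ/Q = 27.3/375 = 0.0727.

7.27%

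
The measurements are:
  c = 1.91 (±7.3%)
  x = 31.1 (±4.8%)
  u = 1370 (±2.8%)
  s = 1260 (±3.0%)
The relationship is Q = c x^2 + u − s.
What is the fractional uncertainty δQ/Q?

0.117

Let p = c·x^2 = 1850. δp/p = √((1·δc/c)² + (2·δx/x)²) = √(0.00533 + 0.00922) = 0.121, so δp = 223.
Q = p + u − s: δQ = √(δp² + δu² + δs²) = √(49600 + 1470 + 1430) = 229
Q = 1960, so δQ/Q = 229/1960 = 0.117.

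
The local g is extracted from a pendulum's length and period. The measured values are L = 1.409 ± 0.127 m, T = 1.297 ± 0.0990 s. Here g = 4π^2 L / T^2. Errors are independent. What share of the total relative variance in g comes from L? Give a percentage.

(δg/g)² = (1·δL/L)² + (-2·δT/T)²
  L term: (1×0.0901)² = 0.00812
  T term: (-2×0.0763)² = 0.0233
Total = 0.0314. Share from L = 0.00812/0.0314 = 0.258.

25.8%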